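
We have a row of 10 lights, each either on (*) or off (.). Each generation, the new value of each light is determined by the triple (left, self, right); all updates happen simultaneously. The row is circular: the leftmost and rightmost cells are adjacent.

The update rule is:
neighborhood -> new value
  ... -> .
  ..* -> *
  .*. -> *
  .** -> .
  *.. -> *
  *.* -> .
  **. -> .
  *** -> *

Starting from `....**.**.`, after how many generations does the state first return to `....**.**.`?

6

generation 1: ...*.....*
generation 2: *.***...**
generation 3: ...*.*.*.*
generation 4: *.**.*.*.*
generation 5: .....*.*..
generation 6: ....**.**.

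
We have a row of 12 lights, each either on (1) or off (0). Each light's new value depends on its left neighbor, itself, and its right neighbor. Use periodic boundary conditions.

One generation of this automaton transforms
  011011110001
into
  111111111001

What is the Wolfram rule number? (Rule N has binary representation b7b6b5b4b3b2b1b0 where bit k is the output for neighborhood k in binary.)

252

position 5: 111 → 1  (bit 7 = 1)
position 2: 110 → 1  (bit 6 = 1)
position 0: 101 → 1  (bit 5 = 1)
position 8: 100 → 1  (bit 4 = 1)
position 1: 011 → 1  (bit 3 = 1)
position 11: 010 → 1  (bit 2 = 1)
position 10: 001 → 0  (bit 1 = 0)
position 9: 000 → 0  (bit 0 = 0)
bits b7..b0 = 11111100 = 252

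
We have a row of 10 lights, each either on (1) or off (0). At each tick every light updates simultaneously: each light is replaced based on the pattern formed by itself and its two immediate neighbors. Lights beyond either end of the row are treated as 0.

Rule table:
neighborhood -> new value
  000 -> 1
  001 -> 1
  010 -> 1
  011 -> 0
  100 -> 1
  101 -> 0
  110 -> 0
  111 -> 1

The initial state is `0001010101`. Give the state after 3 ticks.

1001110101

tick 1: 1111010101
tick 2: 0110010101
tick 3: 1001110101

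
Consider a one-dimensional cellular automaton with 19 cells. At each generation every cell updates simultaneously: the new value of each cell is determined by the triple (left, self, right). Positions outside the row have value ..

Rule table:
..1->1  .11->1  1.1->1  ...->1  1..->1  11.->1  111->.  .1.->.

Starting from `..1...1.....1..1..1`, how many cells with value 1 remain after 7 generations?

10

11.111.11111.11.11.
1111.111...11111111
1..111.11111......1
.111.111...1111111.
11.111.11111.....11
1111.111...11111111  (repeats generation 2; period 4)
generation 7: 1..111.11111......1
count of 1: 10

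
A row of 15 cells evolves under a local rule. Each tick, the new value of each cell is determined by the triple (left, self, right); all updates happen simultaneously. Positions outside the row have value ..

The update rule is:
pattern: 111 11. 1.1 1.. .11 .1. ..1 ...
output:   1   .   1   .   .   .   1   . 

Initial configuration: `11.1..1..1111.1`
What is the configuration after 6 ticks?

1..1.1..1......

..1..1..1.11.1.
.1..1..1.1..1..
1..1..1.1..1...
..1..1.1..1....
.1..1.1..1.....
1..1.1..1......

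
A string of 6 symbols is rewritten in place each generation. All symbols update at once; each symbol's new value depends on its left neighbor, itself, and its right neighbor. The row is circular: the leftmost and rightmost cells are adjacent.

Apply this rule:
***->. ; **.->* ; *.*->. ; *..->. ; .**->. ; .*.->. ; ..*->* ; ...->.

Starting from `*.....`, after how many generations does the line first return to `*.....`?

.....*
....*.
...*..
..*...
.*....
*.....

6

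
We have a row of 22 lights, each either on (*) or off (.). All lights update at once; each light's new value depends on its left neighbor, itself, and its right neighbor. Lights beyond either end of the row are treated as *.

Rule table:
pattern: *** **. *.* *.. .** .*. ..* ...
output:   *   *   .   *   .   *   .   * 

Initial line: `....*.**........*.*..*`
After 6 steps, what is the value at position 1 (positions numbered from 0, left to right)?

***.*..********.*.**..
***.**..*******.*..**.
***..**..******.**..*.
****..**..*****..**.*.
*****..**..*****..*.*.
******..**..*****.*.*.
position 1 holds *

*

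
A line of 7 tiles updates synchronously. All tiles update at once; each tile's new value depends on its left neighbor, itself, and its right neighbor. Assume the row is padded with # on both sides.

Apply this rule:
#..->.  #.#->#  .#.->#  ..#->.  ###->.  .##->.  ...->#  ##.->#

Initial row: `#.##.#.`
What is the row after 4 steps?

##.####
.##....
#.#.##.
####.##

####.##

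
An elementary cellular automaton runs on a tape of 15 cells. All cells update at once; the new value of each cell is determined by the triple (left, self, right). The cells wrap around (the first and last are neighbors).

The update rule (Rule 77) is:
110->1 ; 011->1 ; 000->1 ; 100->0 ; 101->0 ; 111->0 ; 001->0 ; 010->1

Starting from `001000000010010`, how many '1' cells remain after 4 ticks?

7

101011111010010
101010001010010
101010101010010
101010101010010
count of 1: 7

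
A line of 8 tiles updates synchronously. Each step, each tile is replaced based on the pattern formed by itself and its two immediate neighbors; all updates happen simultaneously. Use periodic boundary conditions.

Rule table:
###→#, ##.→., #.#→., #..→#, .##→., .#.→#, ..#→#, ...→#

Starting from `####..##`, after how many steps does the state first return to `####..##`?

6

step 1: ###.##.#
step 2: ##......
step 3: ..######
step 4: ##.####.
step 5: ....##..
step 6: ####..##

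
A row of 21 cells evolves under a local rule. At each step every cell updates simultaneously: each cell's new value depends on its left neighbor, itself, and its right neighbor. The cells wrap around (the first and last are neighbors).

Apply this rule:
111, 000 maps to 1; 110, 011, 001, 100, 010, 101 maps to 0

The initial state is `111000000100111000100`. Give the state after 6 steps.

001110000001001100111

010011110000010010000
000001100111000000111
011100000010011110010
001001111000001100000
100000110011100001111
001110000001001100111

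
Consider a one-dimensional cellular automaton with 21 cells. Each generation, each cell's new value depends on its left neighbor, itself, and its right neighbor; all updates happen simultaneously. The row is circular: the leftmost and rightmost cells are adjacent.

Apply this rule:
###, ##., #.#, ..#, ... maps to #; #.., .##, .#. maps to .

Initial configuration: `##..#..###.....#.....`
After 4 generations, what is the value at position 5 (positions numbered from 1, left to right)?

generation 1: .#.#..#.##.####..####
generation 2: #.#..#.#.##.###.#.###
generation 3: ##..#.#.#.##.###.#.##
generation 4: ##.#.#.#.#.##.###.#.#
position 5 holds .

.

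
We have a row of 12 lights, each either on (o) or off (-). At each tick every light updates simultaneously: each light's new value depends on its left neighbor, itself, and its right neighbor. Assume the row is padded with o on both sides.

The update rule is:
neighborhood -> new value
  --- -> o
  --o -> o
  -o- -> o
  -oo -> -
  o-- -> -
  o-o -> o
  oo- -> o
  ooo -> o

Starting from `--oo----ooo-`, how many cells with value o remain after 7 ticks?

-o-o-ooo-ooo
ooooo-ooo-oo
oooooo-ooo-o
ooooooo-ooo-
oooooooo-ooo
ooooooooo-oo
oooooooooo-o
count of o: 11

11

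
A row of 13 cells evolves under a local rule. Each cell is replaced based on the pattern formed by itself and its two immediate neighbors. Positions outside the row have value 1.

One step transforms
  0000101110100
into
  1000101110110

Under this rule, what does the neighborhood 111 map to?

1

At position 7 the neighborhood is 111; the next row has 1 there.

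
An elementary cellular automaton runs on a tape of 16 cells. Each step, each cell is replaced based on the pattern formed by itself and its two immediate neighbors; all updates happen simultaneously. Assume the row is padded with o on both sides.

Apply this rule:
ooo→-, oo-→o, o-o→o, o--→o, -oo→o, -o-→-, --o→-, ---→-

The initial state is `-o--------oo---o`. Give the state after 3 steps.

-oo-o------ooooo

step 1: o-o-------ooo--o
step 2: oo-o------o-oo-o
step 3: -oo-o------ooooo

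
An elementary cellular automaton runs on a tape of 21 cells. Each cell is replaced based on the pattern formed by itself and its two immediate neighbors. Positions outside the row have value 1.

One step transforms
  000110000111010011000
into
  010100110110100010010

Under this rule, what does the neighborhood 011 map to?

1

At position 3 the neighborhood is 011; the next row has 1 there.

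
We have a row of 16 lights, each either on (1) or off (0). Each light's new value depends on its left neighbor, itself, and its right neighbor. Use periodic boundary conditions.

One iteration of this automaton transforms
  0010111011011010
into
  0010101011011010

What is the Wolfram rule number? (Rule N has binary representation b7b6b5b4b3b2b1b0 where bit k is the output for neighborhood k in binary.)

76

position 5: 111 → 0  (bit 7 = 0)
position 6: 110 → 1  (bit 6 = 1)
position 3: 101 → 0  (bit 5 = 0)
position 15: 100 → 0  (bit 4 = 0)
position 4: 011 → 1  (bit 3 = 1)
position 2: 010 → 1  (bit 2 = 1)
position 1: 001 → 0  (bit 1 = 0)
position 0: 000 → 0  (bit 0 = 0)
bits b7..b0 = 01001100 = 76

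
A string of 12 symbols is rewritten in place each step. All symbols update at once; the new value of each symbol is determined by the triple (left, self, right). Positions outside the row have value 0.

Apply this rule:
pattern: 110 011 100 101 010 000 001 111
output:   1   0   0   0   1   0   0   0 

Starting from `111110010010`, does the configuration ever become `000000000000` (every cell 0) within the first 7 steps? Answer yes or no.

no

step 1: 000010010010
step 2: 000010010010  (fixed point — unchanged through step 7)
step 7 is 000010010010, still not uniform 0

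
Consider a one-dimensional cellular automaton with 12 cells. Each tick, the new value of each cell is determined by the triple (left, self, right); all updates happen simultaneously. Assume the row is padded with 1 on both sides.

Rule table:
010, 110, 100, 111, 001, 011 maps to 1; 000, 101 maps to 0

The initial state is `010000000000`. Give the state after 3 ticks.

011000000001
011100000011
011110000111

011110000111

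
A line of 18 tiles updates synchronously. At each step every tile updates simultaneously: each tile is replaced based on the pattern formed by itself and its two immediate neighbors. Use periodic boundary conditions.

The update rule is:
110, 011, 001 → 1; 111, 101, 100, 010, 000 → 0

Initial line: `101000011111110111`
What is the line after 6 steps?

step 1: 100000110000010100
step 2: 000001110000100001
step 3: 000011010001000010
step 4: 000111000010000100
step 5: 001101000100001000
step 6: 011100001000010000

011100001000010000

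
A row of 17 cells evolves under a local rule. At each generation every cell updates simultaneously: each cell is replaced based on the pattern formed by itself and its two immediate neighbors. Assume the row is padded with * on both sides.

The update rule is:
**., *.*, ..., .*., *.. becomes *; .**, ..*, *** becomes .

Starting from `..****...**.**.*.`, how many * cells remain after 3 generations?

9

*....***..**.****
****...**..**....
...***..**..****.
count of *: 9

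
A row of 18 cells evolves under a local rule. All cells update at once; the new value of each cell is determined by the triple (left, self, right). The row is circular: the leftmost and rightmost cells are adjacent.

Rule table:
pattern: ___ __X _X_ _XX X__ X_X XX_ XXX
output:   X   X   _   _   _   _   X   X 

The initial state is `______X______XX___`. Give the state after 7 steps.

XXXXXX__XXXXX_X_XX
XXXXXX_X_XXXX____X
XXXXXX____XXX_XXX_
_XXXXX_XXX_XX__XX_
X_XXXX__XX__X_X_X_
___XXX_X_X_X______
XXX_XX_______XXXXX

XXX_XX_______XXXXX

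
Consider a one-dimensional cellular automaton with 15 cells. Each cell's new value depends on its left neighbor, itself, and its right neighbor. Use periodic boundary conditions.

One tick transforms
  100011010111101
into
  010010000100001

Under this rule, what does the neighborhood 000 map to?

0

At position 2 the neighborhood is 000; the next row has 0 there.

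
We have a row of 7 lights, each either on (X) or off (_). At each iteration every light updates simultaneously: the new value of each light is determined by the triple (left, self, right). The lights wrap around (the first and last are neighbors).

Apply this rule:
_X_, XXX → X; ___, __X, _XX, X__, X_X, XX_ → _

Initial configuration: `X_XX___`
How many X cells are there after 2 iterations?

X______
X______
count of X: 1

1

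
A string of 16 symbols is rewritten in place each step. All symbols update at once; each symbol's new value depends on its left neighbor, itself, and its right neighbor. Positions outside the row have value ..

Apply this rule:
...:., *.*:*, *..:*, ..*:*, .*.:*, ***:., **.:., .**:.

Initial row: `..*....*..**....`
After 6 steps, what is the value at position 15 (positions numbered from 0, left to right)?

.***..****..*...
*...**....****..
**.*..*..*....*.
..*********..***
.*.........**...
***.......*..*..
position 15 holds .

.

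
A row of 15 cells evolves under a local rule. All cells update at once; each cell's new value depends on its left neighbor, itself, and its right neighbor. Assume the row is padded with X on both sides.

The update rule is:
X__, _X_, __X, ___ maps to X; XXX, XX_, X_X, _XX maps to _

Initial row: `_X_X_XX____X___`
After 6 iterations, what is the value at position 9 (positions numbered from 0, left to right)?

_X_X___XXXXXXXX
_X_XXXX________
_X_____XXXXXXXX
_XXXXXX________
_______XXXXXXXX
XXXXXXX________
position 9 holds _

_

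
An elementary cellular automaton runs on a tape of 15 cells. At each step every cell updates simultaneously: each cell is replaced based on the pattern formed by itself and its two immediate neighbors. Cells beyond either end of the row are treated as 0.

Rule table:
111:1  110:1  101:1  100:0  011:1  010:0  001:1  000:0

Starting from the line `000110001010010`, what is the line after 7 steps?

111111110000000

step 1: 001110010100100
step 2: 011110101001000
step 3: 111111010010000
step 4: 111111100100000
step 5: 111111101000000
step 6: 111111110000000
step 7: 111111110000000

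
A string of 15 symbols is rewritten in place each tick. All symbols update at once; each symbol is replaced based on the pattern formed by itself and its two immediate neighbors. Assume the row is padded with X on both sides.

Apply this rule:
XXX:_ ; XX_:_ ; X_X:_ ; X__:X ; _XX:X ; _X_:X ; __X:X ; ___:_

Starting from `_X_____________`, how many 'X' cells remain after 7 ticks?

8

_XX___________X
_X_X_________XX
_X_XX_______XX_
_X_X_X_____XX__
_X_X_XX___XX_XX
_X_X_X_X_XX__X_
_X_X_X_X_X_XXX_
count of X: 8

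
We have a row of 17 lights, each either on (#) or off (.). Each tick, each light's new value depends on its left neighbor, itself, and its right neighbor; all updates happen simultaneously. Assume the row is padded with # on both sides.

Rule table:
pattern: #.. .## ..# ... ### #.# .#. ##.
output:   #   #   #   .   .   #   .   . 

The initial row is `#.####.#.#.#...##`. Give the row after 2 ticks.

.##...#.#.#.#.##.
##.#.#.#.#.#.##.#

##.#.#.#.#.#.##.#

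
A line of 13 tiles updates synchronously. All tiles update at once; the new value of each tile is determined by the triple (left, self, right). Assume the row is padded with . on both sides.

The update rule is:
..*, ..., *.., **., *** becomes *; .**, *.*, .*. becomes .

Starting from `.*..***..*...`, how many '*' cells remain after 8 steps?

6

*.**.****.***
...*..***..**
***.**.****.*
.**..*..***..
*.***.**.****
...**..*..***
***.***.**.**
.**..**..*..*
count of *: 6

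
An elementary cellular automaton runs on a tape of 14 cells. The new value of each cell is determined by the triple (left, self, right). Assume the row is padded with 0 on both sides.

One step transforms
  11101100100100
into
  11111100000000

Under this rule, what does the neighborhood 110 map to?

1

At position 2 the neighborhood is 110; the next row has 1 there.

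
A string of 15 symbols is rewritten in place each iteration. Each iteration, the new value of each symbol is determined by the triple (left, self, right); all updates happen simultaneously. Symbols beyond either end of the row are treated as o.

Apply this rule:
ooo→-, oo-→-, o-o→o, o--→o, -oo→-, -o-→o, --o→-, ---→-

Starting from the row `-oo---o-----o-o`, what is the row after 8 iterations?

---o---o-oo---o

o--o--oo----oo-
-o-oo---o-----o
ooo--o--oo-----
---o-oo---o----
o--oo--o--oo---
-o---o-oo---o--
ooo--oo--o--oo-
---o---o-oo---o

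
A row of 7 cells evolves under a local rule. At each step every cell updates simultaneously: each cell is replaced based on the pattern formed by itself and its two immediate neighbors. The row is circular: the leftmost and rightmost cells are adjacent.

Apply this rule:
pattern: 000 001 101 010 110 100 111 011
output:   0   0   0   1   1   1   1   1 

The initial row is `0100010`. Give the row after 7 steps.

0111011

0110011
0111011
0111011  (fixed point — unchanged through step 7)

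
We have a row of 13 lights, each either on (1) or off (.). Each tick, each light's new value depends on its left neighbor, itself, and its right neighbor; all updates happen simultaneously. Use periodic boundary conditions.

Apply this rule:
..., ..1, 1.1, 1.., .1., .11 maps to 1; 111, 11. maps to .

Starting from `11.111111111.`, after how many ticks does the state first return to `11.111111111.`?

1.11........1
.11.111111111
11.11........
1.11.11111111
.11.11.......
11.11.1111111
..11.11......
111.11.111111
...11.11.....
1111.11.11111
....11.11....
11111.11.1111
.....11.11...
111111.11.111
......11.11..
1111111.11.11
.......11.11.
11111111.11.1
........11.11
111111111.11.
1........11.1
.111111111.11
11........11.
1.111111111.1
.11........11
11.111111111.

26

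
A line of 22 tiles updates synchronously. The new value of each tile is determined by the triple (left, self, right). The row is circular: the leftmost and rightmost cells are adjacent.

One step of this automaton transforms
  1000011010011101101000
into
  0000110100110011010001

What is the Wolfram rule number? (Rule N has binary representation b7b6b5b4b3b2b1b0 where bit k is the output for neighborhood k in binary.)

position 12: 111 → 0  (bit 7 = 0)
position 6: 110 → 0  (bit 6 = 0)
position 7: 101 → 1  (bit 5 = 1)
position 1: 100 → 0  (bit 4 = 0)
position 5: 011 → 1  (bit 3 = 1)
position 0: 010 → 0  (bit 2 = 0)
position 4: 001 → 1  (bit 1 = 1)
position 2: 000 → 0  (bit 0 = 0)
bits b7..b0 = 00101010 = 42

42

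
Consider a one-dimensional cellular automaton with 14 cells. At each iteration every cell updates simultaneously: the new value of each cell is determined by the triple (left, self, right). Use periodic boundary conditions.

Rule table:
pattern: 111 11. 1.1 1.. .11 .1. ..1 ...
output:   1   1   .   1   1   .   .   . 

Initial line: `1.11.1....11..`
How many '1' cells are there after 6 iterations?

12

..11..1...111.
..111..1..1111
1.1111..1.1111
1.11111...1111
1.111111..1111
1.1111111.1111
count of 1: 12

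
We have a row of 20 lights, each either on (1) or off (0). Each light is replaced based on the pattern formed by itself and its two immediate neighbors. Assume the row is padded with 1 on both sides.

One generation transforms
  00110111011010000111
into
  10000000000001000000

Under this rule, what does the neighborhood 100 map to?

1

At position 0 the neighborhood is 100; the next row has 1 there.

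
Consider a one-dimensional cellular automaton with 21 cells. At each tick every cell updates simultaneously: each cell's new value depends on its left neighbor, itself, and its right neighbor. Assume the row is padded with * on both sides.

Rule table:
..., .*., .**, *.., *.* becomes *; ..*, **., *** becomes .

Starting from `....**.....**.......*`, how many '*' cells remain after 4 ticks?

***.*.****.*.******.*
...****...****.....**
**.*...**.*...****.*.
..****.*.****.*...***
count of *: 13

13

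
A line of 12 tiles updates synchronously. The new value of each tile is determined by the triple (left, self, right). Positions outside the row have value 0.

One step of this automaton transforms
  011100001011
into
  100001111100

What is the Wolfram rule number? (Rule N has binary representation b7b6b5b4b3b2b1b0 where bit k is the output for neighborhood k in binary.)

39

position 2: 111 → 0  (bit 7 = 0)
position 3: 110 → 0  (bit 6 = 0)
position 9: 101 → 1  (bit 5 = 1)
position 4: 100 → 0  (bit 4 = 0)
position 1: 011 → 0  (bit 3 = 0)
position 8: 010 → 1  (bit 2 = 1)
position 0: 001 → 1  (bit 1 = 1)
position 5: 000 → 1  (bit 0 = 1)
bits b7..b0 = 00100111 = 39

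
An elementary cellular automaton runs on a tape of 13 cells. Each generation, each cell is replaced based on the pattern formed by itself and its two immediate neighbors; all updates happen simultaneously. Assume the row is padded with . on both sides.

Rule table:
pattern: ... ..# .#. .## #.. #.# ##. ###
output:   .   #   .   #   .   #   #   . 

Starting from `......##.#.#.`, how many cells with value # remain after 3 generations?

6

generation 1: .....####.#..
generation 2: ....##..##...
generation 3: ...###.###...
count of #: 6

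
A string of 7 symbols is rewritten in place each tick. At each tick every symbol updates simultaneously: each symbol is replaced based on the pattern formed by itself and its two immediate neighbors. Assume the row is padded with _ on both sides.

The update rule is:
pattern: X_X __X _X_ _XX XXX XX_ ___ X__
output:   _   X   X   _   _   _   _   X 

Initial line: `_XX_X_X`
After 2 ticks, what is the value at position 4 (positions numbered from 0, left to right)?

X

X___X_X
XX_XX_X
position 4 holds X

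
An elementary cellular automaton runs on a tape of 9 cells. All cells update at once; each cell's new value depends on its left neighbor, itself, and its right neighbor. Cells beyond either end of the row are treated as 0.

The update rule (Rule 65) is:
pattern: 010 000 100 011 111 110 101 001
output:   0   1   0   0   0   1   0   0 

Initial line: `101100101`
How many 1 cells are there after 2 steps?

step 1: 000100000
step 2: 110001111
count of 1: 6

6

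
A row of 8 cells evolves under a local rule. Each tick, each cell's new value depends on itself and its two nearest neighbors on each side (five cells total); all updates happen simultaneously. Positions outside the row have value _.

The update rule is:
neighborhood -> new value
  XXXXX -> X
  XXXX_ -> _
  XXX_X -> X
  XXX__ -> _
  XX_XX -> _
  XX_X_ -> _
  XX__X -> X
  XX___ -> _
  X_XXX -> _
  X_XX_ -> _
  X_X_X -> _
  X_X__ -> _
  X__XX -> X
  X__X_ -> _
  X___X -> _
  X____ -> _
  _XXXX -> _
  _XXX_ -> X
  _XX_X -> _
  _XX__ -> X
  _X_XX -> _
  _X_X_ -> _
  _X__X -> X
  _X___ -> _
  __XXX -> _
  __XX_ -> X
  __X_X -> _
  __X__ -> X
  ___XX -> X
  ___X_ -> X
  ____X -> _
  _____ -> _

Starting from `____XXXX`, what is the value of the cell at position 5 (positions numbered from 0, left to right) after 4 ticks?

___X____
__XX____
_XXX____
X_X_____
position 5 holds _

_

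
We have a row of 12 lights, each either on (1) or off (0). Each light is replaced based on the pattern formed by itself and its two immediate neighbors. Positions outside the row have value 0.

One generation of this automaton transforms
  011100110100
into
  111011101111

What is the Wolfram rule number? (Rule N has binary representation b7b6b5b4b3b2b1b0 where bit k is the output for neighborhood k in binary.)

191

position 2: 111 → 1  (bit 7 = 1)
position 3: 110 → 0  (bit 6 = 0)
position 8: 101 → 1  (bit 5 = 1)
position 4: 100 → 1  (bit 4 = 1)
position 1: 011 → 1  (bit 3 = 1)
position 9: 010 → 1  (bit 2 = 1)
position 0: 001 → 1  (bit 1 = 1)
position 11: 000 → 1  (bit 0 = 1)
bits b7..b0 = 10111111 = 191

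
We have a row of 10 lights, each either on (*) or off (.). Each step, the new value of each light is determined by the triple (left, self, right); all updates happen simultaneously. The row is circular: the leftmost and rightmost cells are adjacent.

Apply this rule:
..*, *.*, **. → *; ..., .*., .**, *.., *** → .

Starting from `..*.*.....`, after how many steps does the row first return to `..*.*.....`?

step 1: .*.*......
step 2: *.*.......
step 3: .*.......*
step 4: *.......*.
step 5: .......*.*
step 6: ......*.*.
step 7: .....*.*..
step 8: ....*.*...
step 9: ...*.*....
step 10: ..*.*.....

10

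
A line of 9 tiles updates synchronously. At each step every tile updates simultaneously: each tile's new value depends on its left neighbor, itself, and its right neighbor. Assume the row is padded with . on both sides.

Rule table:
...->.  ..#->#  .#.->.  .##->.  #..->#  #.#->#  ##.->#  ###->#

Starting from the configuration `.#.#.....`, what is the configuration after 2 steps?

.#.#.#...

#.#.#....
.#.#.#...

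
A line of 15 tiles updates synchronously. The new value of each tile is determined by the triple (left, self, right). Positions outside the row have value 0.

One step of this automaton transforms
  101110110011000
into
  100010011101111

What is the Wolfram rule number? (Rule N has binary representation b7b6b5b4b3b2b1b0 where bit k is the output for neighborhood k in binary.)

position 3: 111 → 0  (bit 7 = 0)
position 4: 110 → 1  (bit 6 = 1)
position 1: 101 → 0  (bit 5 = 0)
position 8: 100 → 1  (bit 4 = 1)
position 2: 011 → 0  (bit 3 = 0)
position 0: 010 → 1  (bit 2 = 1)
position 9: 001 → 1  (bit 1 = 1)
position 13: 000 → 1  (bit 0 = 1)
bits b7..b0 = 01010111 = 87

87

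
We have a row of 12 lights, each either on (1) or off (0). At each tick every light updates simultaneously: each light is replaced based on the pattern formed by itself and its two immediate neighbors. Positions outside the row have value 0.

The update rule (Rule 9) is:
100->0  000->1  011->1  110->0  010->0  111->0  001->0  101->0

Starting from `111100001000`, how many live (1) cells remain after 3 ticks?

100001100011
001101001010
101000000000
count of 1: 2

2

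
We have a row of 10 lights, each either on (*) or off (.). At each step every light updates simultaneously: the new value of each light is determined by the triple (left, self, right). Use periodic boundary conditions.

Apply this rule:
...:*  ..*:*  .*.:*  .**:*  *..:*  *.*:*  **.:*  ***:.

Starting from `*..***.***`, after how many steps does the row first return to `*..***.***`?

****.***..
*..***.***

2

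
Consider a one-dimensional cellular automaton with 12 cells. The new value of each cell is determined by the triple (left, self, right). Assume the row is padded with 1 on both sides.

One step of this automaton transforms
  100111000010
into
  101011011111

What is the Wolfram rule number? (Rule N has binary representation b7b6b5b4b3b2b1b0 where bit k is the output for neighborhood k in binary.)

position 4: 111 → 1  (bit 7 = 1)
position 0: 110 → 1  (bit 6 = 1)
position 11: 101 → 1  (bit 5 = 1)
position 1: 100 → 0  (bit 4 = 0)
position 3: 011 → 0  (bit 3 = 0)
position 10: 010 → 1  (bit 2 = 1)
position 2: 001 → 1  (bit 1 = 1)
position 7: 000 → 1  (bit 0 = 1)
bits b7..b0 = 11100111 = 231

231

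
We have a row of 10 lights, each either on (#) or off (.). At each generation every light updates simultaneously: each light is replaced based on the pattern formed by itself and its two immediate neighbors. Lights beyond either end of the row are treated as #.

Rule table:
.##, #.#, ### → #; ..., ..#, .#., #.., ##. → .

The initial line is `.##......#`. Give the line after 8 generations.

##.......#
#........#
.........#
.........#  (fixed point — unchanged through generation 8)

.........#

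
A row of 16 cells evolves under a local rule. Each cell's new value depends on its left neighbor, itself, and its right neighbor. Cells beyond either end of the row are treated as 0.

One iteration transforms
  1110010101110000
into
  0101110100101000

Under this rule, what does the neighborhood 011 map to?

0

At position 0 the neighborhood is 011; the next row has 0 there.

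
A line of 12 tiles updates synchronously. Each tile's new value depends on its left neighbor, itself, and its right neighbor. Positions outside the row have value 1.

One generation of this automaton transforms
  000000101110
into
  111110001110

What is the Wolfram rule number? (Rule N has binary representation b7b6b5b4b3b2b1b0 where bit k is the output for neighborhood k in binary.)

position 9: 111 → 1  (bit 7 = 1)
position 10: 110 → 1  (bit 6 = 1)
position 7: 101 → 0  (bit 5 = 0)
position 0: 100 → 1  (bit 4 = 1)
position 8: 011 → 1  (bit 3 = 1)
position 6: 010 → 0  (bit 2 = 0)
position 5: 001 → 0  (bit 1 = 0)
position 1: 000 → 1  (bit 0 = 1)
bits b7..b0 = 11011001 = 217

217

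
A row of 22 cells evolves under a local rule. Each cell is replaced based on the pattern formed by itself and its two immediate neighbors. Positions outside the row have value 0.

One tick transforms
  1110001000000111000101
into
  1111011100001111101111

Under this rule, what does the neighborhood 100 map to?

1

At position 3 the neighborhood is 100; the next row has 1 there.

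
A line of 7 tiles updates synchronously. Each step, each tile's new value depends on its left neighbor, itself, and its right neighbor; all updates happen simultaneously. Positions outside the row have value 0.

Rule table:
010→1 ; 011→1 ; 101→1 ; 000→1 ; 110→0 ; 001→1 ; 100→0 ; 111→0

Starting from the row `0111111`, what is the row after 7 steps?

1110001

step 1: 1100000
step 2: 1001111
step 3: 1011000
step 4: 1110011
step 5: 1000110
step 6: 1011100
step 7: 1110001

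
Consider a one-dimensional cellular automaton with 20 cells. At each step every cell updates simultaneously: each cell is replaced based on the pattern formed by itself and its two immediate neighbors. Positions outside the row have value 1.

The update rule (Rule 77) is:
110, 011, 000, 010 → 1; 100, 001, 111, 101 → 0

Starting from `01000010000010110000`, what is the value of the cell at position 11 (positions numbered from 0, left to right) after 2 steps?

01011010111010110110
01011010101010110110
position 11 holds 0

0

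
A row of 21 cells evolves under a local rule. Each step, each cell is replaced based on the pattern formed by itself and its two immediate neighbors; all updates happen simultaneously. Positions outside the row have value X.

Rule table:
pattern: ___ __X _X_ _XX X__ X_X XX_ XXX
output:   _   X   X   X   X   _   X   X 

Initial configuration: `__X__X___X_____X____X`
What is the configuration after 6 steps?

XXXXXXX_XXXX_XXXXXXXX

XXXXXXX_XXX___XXX__XX
XXXXXXX_XXXX_XXXXXXXX
XXXXXXX_XXXX_XXXXXXXX  (fixed point — unchanged through step 6)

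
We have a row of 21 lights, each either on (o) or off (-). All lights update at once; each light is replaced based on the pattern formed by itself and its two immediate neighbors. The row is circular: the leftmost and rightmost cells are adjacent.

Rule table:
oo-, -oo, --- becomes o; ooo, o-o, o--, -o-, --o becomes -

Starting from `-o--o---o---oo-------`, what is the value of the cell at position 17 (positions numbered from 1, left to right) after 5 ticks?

tick 1: ------o---o-oo-oooooo
tick 2: -oooo---o---oo-o----o
tick 3: -o--o-o---o-oo---oo--
tick 4: --------o---oo-o-oo-o
tick 5: -oooooo---o-oo---oo--
position 17 holds -

-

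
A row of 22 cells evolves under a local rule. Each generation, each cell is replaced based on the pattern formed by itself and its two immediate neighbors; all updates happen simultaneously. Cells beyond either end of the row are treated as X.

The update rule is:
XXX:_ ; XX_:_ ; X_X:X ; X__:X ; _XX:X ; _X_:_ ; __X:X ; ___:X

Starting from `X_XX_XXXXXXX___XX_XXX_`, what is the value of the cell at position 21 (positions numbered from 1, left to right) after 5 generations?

_XX_XX______XXXX_XX__X
XX_XX_XXXXXXX___XX_XXX
__XX_XX______XXXX_XX__
XXX_XX_XXXXXXX___XX_XX
___XX_XX______XXXX_XX_
position 21 holds X

X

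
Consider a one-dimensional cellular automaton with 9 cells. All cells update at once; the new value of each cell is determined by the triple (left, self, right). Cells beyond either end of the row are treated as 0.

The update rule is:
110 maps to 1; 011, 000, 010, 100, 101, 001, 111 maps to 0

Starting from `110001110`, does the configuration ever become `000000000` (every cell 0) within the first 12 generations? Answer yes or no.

yes

generation 1: 010000010
generation 2: 000000000
all cells are 0 at generation 2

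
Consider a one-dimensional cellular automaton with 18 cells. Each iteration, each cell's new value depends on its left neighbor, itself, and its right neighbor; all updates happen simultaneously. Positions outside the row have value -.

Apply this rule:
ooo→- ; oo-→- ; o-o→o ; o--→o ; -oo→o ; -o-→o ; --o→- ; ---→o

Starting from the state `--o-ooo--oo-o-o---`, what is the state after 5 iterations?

o-oo--o-o--ooooooo

iteration 1: o-ooo--o-o-ooooooo
iteration 2: ooo--o-ooooo------
iteration 3: o--o-ooo----oooooo
iteration 4: oo-ooo--ooo-o-----
iteration 5: o-oo--o-o--ooooooo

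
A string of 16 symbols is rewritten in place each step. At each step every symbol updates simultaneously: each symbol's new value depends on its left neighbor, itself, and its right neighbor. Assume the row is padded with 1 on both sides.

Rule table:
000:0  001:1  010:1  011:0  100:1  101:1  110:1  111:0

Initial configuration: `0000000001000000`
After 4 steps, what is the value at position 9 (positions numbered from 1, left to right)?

step 1: 1000000011100001
step 2: 1100000100110010
step 3: 0110001111011111
step 4: 1011010001100000
position 9 holds 0

0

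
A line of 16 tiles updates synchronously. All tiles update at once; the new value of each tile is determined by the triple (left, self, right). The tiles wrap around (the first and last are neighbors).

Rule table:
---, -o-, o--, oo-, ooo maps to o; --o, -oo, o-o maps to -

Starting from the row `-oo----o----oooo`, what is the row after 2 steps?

o--ooo--oooo--oo

--oooo-oooo--ooo
o--ooo--oooo--oo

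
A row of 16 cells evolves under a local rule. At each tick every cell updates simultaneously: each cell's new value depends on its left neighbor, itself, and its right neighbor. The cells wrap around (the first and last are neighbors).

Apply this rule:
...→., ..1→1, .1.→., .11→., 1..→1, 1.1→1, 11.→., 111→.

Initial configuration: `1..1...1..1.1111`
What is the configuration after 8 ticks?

tick 1: .11.1.1.11.1....
tick 2: 1..1.1.1..1.1...
tick 3: .11.1.1.11.1.1.1
tick 4: 1..1.1.1..1.1.1.
tick 5: .11.1.1.11.1.1.1  (repeats tick 3; period 2)
tick 8: 1..1.1.1..1.1.1.

1..1.1.1..1.1.1.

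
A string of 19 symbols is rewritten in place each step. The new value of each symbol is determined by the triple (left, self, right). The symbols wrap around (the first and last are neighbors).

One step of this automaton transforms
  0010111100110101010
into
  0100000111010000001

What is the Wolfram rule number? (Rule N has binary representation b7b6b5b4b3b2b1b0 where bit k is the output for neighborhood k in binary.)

position 5: 111 → 0  (bit 7 = 0)
position 7: 110 → 1  (bit 6 = 1)
position 3: 101 → 0  (bit 5 = 0)
position 8: 100 → 1  (bit 4 = 1)
position 4: 011 → 0  (bit 3 = 0)
position 2: 010 → 0  (bit 2 = 0)
position 1: 001 → 1  (bit 1 = 1)
position 0: 000 → 0  (bit 0 = 0)
bits b7..b0 = 01010010 = 82

82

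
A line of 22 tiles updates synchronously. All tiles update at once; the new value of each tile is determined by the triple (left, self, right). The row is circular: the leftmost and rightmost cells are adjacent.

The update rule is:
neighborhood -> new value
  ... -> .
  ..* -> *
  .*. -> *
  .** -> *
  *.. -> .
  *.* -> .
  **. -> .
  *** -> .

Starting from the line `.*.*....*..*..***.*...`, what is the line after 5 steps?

**.*...**.**.**...*...
*..*..**..*..*...**..*
..**.**..**.**..**..**
.**..*..**..*..**..**.
**..**.**..**.**..**..

**..**.**..**.**..**..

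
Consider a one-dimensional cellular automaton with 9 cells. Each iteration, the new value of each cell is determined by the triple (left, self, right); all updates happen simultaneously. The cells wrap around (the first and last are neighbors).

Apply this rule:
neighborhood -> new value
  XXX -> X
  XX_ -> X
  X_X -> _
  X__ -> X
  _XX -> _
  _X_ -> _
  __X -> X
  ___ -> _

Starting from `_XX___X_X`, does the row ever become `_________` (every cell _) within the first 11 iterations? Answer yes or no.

no

__XX_X___
_X_X__X__
X___XX_X_
_X_X_X___
X_____X__
_X___X_XX
__X_X___X
XX___X_X_
_XX_X____
X_X__X___
___XX_X_X
iteration 11 is ___XX_X_X, still not uniform _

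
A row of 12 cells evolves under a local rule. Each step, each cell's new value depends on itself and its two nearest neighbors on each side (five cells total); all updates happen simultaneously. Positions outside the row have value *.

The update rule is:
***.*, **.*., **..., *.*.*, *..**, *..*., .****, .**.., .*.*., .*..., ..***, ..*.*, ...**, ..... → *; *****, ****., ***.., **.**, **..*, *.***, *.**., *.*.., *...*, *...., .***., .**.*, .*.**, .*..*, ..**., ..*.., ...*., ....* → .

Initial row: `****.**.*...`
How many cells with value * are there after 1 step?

4

...*...*.*.*
count of *: 4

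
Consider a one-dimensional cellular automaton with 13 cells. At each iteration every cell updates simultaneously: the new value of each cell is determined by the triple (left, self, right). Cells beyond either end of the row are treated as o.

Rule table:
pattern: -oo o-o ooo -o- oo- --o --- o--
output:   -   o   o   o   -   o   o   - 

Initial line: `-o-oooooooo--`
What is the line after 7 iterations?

ooo-oooooo--o
oo-o-oooo--o-
o-ooo-oo--ooo
-o-o-o---o-oo
oooooo-oooo-o
ooooo-o-oo-o-
oooo-ooo--ooo

oooo-ooo--ooo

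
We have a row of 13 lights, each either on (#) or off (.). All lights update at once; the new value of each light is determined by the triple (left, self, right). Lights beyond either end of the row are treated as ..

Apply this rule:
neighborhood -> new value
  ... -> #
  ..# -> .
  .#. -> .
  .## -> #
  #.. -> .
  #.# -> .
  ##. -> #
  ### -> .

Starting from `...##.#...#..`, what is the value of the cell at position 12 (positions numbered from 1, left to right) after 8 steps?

.

step 1: ##.##...#...#
step 2: ##.##.#...#..
step 3: ##.##...#...#  (repeats step 1; period 2)
step 8: ##.##.#...#..
position 12 holds .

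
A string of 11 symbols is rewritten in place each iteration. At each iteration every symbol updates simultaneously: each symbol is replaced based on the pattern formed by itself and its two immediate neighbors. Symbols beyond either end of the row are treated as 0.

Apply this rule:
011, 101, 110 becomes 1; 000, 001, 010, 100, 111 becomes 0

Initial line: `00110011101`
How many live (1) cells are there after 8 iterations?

2

00110010110
00110001110
00110001010
00110000100
00110000000
00110000000  (fixed point — unchanged through iteration 8)
count of 1: 2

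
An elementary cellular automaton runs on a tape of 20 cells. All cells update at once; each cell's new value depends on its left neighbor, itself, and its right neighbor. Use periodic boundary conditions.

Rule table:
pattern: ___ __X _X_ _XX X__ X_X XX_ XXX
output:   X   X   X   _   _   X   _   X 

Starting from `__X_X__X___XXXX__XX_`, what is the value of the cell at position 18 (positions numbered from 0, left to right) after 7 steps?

XXXXX_XX_XX_XX__X___
_XXX_X__X__X___XX_XX
X_X_XX_XX_XX_XX__X__
XXXX__X__X__X___XX_X
XXX__XX_XX_XX_XX__X_
_X__X__X__X__X___XXX
XX_XX_XX_XX_XX_XX_X_
position 18 holds X

X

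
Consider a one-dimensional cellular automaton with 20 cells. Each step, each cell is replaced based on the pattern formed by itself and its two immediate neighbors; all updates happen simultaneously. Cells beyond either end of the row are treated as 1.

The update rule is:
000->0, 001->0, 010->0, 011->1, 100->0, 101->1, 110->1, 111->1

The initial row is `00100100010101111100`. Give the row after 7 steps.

00000000000111111100

00000000001011111100
00000000000111111100
00000000000111111100  (fixed point — unchanged through step 7)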